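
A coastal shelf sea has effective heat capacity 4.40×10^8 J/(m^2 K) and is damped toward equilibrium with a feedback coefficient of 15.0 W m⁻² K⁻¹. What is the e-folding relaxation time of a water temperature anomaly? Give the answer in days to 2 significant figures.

Areal heat capacity C = 4.40×10^8 J/(m^2 K) (given).
Relaxation time τ = C / λ = 4.40×10^8 / 15.0 = 2.93×10^7 s.
In days: 2.93×10^7 s / (86400 s/day) = 340 days.

340 days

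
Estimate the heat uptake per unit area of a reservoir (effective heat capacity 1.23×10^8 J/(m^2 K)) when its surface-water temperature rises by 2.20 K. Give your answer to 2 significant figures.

2.7×10^8

Areal heat capacity C = 1.23×10^8 J/(m^2 K) (given).
ΔQ = C ΔT = 1.23×10^8 × 2.20 = 2.71×10^8 J/m².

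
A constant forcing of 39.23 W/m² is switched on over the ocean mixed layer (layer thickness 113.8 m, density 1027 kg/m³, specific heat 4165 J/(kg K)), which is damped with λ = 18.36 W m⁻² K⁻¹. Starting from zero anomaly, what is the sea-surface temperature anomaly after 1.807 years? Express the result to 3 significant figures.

1.89 K

Areal heat capacity C = ρ c_p D = 1027 × 4165 × 113.8 = 4.87×10^8 J/(m²·K).
τ = C / λ = 4.87×10^8 / 18.36 = 2.65×10^7 s.
Equilibrium anomaly ΔT_eq = F / λ = 39.23 / 18.36 = 2.14 K.
t = 1.807 years = 5.70×10^7 s, so t/τ = 2.15.
ΔT(t) = ΔT_eq (1 − e^(−t/τ)) = 2.14 × (1 − e^−2.15) = 1.89 K.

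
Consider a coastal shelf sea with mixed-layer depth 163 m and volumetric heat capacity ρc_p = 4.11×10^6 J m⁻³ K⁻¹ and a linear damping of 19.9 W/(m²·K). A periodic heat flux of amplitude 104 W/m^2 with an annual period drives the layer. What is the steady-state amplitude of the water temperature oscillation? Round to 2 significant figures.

0.77 K

Areal heat capacity C = ρc_p × D = 4.11×10^6 × 163 = 6.70×10^8 J m⁻² K⁻¹.
Angular frequency ω = 2π / T = 2π / 3.15×10^7 s = 1.99×10^-7 s⁻¹.
√((Cω)² + λ²) = √((133)² + 19.9²) = 135 W/(m²·K).
Amplitude A = F₀ / √((Cω)²+λ²) = 104 / 135 = 0.771 K.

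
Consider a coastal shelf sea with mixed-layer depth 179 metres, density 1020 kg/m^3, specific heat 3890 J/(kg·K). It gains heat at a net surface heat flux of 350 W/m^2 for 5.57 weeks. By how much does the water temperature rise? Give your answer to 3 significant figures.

1.66 K

Areal heat capacity C = ρ c_p D = 1020 × 3890 × 179 = 7.10×10^8 J m⁻² K⁻¹.
Net heat input Q = F Δt = 350 × (5.57 weeks × 6.048×10^5 s/week) = 1.18×10^9 J/m².
ΔT = Q / C = 1.18×10^9 / 7.10×10^8 = 1.66 K.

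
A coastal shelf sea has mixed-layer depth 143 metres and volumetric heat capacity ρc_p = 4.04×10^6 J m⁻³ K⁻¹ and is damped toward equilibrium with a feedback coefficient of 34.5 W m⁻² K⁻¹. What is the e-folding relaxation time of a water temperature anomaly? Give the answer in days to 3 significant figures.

Areal heat capacity C = ρc_p × D = 4.04×10^6 × 143 = 5.78×10^8 J m⁻² K⁻¹.
Relaxation time τ = C / λ = 5.78×10^8 / 34.5 = 1.67×10^7 s.
In days: 1.67×10^7 s / (86400 s/day) = 194 days.

194 days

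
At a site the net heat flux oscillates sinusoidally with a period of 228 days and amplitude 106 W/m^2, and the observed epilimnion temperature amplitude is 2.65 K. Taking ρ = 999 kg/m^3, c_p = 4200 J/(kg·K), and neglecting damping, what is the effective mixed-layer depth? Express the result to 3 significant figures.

ω = 2π / 1.97×10^7 s = 3.19×10^-7 s⁻¹.
Required C = F₀ / (A ω) = 106 / (2.65 × 3.19×10^-7) = 1.25×10^8 J/(m²·K).
D = C / (ρ c_p) = 1.25×10^8 / (999 × 4200) = 29.9 m.

29.9 m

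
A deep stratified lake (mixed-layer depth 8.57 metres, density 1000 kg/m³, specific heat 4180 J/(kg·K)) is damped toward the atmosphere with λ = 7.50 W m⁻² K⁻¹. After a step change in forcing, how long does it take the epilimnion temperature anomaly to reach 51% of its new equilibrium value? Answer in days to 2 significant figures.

39 days

Areal heat capacity C = ρ c_p D = 1000 × 4180 × 8.57 = 3.58×10^7 J/(m^2 K).
τ = C / λ = 3.58×10^7 / 7.50 = 4.78×10^6 s.
Fraction reached: 1 − e^(−t/τ) = 0.51 ⇒ t = −τ ln(1 − 0.51) = τ × 0.713.
t = 3.41×10^6 s = 39.4 days.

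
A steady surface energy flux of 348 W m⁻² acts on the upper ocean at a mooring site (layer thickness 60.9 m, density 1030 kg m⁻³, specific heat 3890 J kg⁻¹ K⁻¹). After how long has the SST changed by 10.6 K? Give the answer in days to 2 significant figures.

86 days

Areal heat capacity C = ρ c_p D = 1030 × 3890 × 60.9 = 2.44×10^8 J m⁻² K⁻¹.
Time required: Δt = C ΔT / F = 2.44×10^8 × 10.6 / 348 = 7.43×10^6 s.
In days: 7.43×10^6 s / (86400 s/day) = 86.0 days.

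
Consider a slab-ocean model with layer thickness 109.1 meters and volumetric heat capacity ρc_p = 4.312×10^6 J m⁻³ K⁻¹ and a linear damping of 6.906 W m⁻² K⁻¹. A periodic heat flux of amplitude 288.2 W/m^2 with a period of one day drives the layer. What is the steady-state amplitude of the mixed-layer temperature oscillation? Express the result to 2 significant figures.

Areal heat capacity C = ρc_p × D = 4.312×10^6 × 109.1 = 4.70×10^8 J/(m²·K).
Angular frequency ω = 2π / T = 2π / 86400 s = 7.27×10^-5 s⁻¹.
√((Cω)² + λ²) = √((34200)² + 6.906²) = 34200 W/(m²·K).
Amplitude A = F₀ / √((Cω)²+λ²) = 288.2 / 34200 = 0.00842 K.

0.0084 K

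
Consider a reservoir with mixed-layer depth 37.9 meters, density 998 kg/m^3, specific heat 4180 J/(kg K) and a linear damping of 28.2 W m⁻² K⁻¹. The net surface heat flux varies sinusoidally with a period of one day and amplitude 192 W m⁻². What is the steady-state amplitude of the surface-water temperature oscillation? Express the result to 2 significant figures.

0.017 K

Areal heat capacity C = ρ c_p D = 998 × 4180 × 37.9 = 1.58×10^8 J/(m²·K).
Angular frequency ω = 2π / T = 2π / 86400 s = 7.27×10^-5 s⁻¹.
√((Cω)² + λ²) = √((11500)² + 28.2²) = 11500 W/(m²·K).
Amplitude A = F₀ / √((Cω)²+λ²) = 192 / 11500 = 0.0167 K.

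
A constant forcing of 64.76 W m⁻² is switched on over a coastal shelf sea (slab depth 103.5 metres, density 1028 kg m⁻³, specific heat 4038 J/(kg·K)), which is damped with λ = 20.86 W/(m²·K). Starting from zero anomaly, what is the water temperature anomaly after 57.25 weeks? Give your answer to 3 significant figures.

2.53 K

Areal heat capacity C = ρ c_p D = 1028 × 4038 × 103.5 = 4.30×10^8 J m⁻² K⁻¹.
τ = C / λ = 4.30×10^8 / 20.86 = 2.06×10^7 s.
Equilibrium anomaly ΔT_eq = F / λ = 64.76 / 20.86 = 3.10 K.
t = 57.25 weeks = 3.46×10^7 s, so t/τ = 1.68.
ΔT(t) = ΔT_eq (1 − e^(−t/τ)) = 3.10 × (1 − e^−1.68) = 2.53 K.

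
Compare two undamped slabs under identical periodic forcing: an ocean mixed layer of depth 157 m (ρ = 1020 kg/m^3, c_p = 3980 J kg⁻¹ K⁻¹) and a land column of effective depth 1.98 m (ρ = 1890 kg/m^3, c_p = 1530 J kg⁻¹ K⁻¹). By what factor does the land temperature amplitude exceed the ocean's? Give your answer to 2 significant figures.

110

C_ocean = 1020 × 3980 × 157 = 6.37×10^8 J/(m²·K).
C_land = 1890 × 1530 × 1.98 = 5.73×10^6 J/(m²·K).
Undamped amplitude ∝ 1/C, so A_land/A_ocean = C_ocean/C_land = 111.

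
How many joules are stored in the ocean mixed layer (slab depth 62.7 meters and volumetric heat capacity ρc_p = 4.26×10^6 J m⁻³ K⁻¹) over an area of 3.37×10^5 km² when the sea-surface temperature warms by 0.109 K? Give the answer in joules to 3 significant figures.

9.81×10^18 J

Areal heat capacity C = ρc_p × D = 4.26×10^6 × 62.7 = 2.67×10^8 J/(m^2 K).
Heat per unit area: q = C ΔT = 2.67×10^8 × 0.109 = 2.91×10^7 J/m².
Total heat: Q = q × A = 2.91×10^7 × (3.37×10^5 × 10⁶ m²) = 9.81×10^18 J.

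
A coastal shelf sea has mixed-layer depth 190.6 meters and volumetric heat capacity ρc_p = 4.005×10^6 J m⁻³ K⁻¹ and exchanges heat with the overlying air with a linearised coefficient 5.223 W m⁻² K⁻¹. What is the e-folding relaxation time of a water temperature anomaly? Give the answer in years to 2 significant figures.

Areal heat capacity C = ρc_p × D = 4.005×10^6 × 190.6 = 7.63×10^8 J/(m^2 K).
Relaxation time τ = C / λ = 7.63×10^8 / 5.223 = 1.46×10^8 s.
In years: 1.46×10^8 s / (3.156×10^7 s/year) = 4.63 years.

4.6 years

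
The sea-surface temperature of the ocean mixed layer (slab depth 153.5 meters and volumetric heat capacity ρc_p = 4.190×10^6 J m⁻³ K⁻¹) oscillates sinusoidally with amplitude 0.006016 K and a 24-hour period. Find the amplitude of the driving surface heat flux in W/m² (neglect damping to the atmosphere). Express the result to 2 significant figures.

280

Areal heat capacity C = ρc_p × D = 4.190×10^6 × 153.5 = 6.43×10^8 J/(m²·K).
ω = 2π / 86400 s = 7.27×10^-5 s⁻¹.
Cω = 6.43×10^8 × 7.27×10^-5 = 46800 W/(m²·K).
F₀ = A × Cω = 0.006016 × 46800 = 281 W/m².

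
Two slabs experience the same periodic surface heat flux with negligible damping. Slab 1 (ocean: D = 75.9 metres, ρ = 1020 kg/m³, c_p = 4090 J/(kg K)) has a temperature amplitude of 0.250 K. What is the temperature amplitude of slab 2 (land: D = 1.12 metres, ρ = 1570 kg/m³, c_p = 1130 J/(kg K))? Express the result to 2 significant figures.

40 K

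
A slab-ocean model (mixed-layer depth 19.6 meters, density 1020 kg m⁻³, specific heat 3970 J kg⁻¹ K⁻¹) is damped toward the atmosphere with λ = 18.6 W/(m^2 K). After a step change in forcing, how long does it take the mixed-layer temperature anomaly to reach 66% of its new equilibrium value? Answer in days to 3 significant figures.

53.3 days

Areal heat capacity C = ρ c_p D = 1020 × 3970 × 19.6 = 7.94×10^7 J/(m²·K).
τ = C / λ = 7.94×10^7 / 18.6 = 4.27×10^6 s.
Fraction reached: 1 − e^(−t/τ) = 0.66 ⇒ t = −τ ln(1 − 0.66) = τ × 1.08.
t = 4.60×10^6 s = 53.3 days.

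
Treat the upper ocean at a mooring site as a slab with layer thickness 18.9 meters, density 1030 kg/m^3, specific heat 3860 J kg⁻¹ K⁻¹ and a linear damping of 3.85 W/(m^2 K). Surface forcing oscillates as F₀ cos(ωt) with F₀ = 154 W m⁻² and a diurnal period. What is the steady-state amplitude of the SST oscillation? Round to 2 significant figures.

0.028 K

Areal heat capacity C = ρ c_p D = 1030 × 3860 × 18.9 = 7.51×10^7 J m⁻² K⁻¹.
Angular frequency ω = 2π / T = 2π / 86400 s = 7.27×10^-5 s⁻¹.
√((Cω)² + λ²) = √((5460)² + 3.85²) = 5460 W/(m²·K).
Amplitude A = F₀ / √((Cω)²+λ²) = 154 / 5460 = 0.0282 K.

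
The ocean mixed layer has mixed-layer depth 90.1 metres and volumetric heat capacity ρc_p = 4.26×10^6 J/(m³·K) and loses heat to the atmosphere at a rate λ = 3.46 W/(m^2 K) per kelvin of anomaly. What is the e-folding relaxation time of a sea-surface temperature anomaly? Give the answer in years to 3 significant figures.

Areal heat capacity C = ρc_p × D = 4.26×10^6 × 90.1 = 3.84×10^8 J m⁻² K⁻¹.
Relaxation time τ = C / λ = 3.84×10^8 / 3.46 = 1.11×10^8 s.
In years: 1.11×10^8 s / (3.156×10^7 s/year) = 3.52 years.

3.52 years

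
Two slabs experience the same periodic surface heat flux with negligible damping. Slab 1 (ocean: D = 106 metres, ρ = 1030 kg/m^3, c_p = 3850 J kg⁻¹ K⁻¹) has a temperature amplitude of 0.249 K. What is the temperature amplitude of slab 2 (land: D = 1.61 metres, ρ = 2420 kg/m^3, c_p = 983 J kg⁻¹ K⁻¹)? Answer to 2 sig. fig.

C_ocean = 4.20×10^8 J/(m²·K); C_land = 3.83×10^6 J/(m²·K).
A ∝ 1/C ⇒ A_land = A_ocean × C_ocean/C_land = 0.249 × 110 = 27.3 K.

27 K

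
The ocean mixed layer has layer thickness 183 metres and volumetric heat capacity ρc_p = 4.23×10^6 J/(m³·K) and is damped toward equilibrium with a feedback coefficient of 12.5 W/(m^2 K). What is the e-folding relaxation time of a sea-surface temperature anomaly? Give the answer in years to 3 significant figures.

1.96 years

Areal heat capacity C = ρc_p × D = 4.23×10^6 × 183 = 7.74×10^8 J m⁻² K⁻¹.
Relaxation time τ = C / λ = 7.74×10^8 / 12.5 = 6.19×10^7 s.
In years: 6.19×10^7 s / (3.156×10^7 s/year) = 1.96 years.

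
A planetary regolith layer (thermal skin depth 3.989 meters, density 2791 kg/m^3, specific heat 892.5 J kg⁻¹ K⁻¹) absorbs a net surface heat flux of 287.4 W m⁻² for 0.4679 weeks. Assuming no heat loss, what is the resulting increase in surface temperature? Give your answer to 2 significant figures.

Areal heat capacity C = ρ c_p D = 2791 × 892.5 × 3.989 = 9.94×10^6 J m⁻² K⁻¹.
Net heat input Q = F Δt = 287.4 × (0.4679 weeks × 6.048×10^5 s/week) = 8.13×10^7 J/m².
ΔT = Q / C = 8.13×10^7 / 9.94×10^6 = 8.19 K.

8.2 K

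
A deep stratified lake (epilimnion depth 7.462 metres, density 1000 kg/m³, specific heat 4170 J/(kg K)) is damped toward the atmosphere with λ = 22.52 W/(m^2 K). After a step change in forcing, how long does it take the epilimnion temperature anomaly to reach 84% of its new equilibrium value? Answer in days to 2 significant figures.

Areal heat capacity C = ρ c_p D = 1000 × 4170 × 7.462 = 3.11×10^7 J/(m²·K).
τ = C / λ = 3.11×10^7 / 22.52 = 1.38×10^6 s.
Fraction reached: 1 − e^(−t/τ) = 0.84 ⇒ t = −τ ln(1 − 0.84) = τ × 1.83.
t = 2.53×10^6 s = 29.3 days.

29 days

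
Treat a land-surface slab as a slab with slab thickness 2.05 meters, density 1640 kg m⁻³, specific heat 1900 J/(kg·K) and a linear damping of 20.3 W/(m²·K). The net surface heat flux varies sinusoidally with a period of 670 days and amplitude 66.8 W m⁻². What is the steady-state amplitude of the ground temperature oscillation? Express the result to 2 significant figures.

3.3 K

Areal heat capacity C = ρ c_p D = 1640 × 1900 × 2.05 = 6.39×10^6 J m⁻² K⁻¹.
Angular frequency ω = 2π / T = 2π / 5.79×10^7 s = 1.09×10^-7 s⁻¹.
√((Cω)² + λ²) = √((0.693)² + 20.3²) = 20.3 W/(m²·K).
Amplitude A = F₀ / √((Cω)²+λ²) = 66.8 / 20.3 = 3.29 K.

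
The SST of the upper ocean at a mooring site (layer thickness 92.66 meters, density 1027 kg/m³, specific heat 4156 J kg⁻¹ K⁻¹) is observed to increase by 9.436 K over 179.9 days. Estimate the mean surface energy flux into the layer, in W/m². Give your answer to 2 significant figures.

240

Areal heat capacity C = ρ c_p D = 1027 × 4156 × 92.66 = 3.95×10^8 J/(m^2 K).
Required heat per unit area: Q = C ΔT = 3.95×10^8 × 9.436 = 3.73×10^9 J/m².
Flux F = Q / Δt = 3.73×10^9 / 1.55×10^7 s = 240 W/m².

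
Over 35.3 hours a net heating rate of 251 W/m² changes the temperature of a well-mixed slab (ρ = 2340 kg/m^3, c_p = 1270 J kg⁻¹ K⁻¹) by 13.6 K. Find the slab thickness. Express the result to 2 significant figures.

Heat input Q = F Δt = 251 × 1.27×10^5 s = 3.19×10^7 J/m².
Required areal heat capacity C = Q / ΔT = 2.35×10^6 J/(m²·K).
Depth D = C / (ρ c_p) = 2.35×10^6 / (2340 × 1270) = 0.789 m.

0.79 m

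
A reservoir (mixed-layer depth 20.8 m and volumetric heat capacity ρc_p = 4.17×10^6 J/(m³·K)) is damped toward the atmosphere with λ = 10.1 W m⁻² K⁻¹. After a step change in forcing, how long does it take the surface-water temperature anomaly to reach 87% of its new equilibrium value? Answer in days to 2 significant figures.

200 days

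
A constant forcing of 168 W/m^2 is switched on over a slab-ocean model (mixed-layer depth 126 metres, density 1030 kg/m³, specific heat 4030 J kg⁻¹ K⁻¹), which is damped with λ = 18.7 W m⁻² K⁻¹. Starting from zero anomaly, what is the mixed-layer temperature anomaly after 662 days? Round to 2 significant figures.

7.8 K

Areal heat capacity C = ρ c_p D = 1030 × 4030 × 126 = 5.23×10^8 J m⁻² K⁻¹.
τ = C / λ = 5.23×10^8 / 18.7 = 2.80×10^7 s.
Equilibrium anomaly ΔT_eq = F / λ = 168 / 18.7 = 8.98 K.
t = 662 days = 5.72×10^7 s, so t/τ = 2.05.
ΔT(t) = ΔT_eq (1 − e^(−t/τ)) = 8.98 × (1 − e^−2.05) = 7.82 K.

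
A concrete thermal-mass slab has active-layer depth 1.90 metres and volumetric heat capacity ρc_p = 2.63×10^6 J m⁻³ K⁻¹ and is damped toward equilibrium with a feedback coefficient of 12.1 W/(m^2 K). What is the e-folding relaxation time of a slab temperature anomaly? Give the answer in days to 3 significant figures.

4.78 days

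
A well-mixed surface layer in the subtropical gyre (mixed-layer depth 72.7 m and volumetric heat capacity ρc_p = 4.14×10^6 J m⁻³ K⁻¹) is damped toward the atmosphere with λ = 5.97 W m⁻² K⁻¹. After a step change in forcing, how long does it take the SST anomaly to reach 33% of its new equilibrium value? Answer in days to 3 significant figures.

Areal heat capacity C = ρc_p × D = 4.14×10^6 × 72.7 = 3.01×10^8 J/(m²·K).
τ = C / λ = 3.01×10^8 / 5.97 = 5.04×10^7 s.
Fraction reached: 1 − e^(−t/τ) = 0.33 ⇒ t = −τ ln(1 − 0.33) = τ × 0.400.
t = 2.02×10^7 s = 234 days.

234 days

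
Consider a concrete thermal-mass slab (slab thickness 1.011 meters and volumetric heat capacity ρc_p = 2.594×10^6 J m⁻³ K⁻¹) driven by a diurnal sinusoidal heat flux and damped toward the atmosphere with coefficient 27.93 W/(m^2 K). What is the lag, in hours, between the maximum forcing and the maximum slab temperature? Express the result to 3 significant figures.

5.44 hours

Areal heat capacity C = ρc_p × D = 2.594×10^6 × 1.011 = 2.62×10^6 J/(m^2 K).
ω = 2π / 86400 s = 7.27×10^-5 s⁻¹.
Phase lag φ = arctan(Cω/λ) = arctan(191/27.93) = 1.43 rad.
Time lag = φ / ω = 1.43 / 7.27×10^-5 = 19600 s = 5.44 hours.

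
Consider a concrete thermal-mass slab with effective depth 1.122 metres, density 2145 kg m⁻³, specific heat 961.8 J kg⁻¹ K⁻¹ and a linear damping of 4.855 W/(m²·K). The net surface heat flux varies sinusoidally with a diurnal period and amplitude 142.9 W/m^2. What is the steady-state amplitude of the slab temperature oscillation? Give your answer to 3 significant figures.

Areal heat capacity C = ρ c_p D = 2145 × 961.8 × 1.122 = 2.31×10^6 J/(m^2 K).
Angular frequency ω = 2π / T = 2π / 86400 s = 7.27×10^-5 s⁻¹.
√((Cω)² + λ²) = √((168)² + 4.855²) = 168 W/(m²·K).
Amplitude A = F₀ / √((Cω)²+λ²) = 142.9 / 168 = 0.849 K.

0.849 K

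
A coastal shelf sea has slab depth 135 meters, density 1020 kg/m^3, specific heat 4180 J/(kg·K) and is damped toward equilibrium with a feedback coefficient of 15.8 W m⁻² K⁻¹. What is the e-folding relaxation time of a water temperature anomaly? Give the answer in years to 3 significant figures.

Areal heat capacity C = ρ c_p D = 1020 × 4180 × 135 = 5.76×10^8 J/(m²·K).
Relaxation time τ = C / λ = 5.76×10^8 / 15.8 = 3.64×10^7 s.
In years: 3.64×10^7 s / (3.156×10^7 s/year) = 1.15 years.

1.15 years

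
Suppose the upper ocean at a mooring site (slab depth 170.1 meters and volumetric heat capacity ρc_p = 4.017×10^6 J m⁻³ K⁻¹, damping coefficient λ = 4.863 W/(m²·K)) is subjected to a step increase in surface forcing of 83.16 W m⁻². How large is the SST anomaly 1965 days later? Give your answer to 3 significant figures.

Areal heat capacity C = ρc_p × D = 4.017×10^6 × 170.1 = 6.83×10^8 J m⁻² K⁻¹.
τ = C / λ = 6.83×10^8 / 4.863 = 1.41×10^8 s.
Equilibrium anomaly ΔT_eq = F / λ = 83.16 / 4.863 = 17.1 K.
t = 1965 days = 1.70×10^8 s, so t/τ = 1.21.
ΔT(t) = ΔT_eq (1 − e^(−t/τ)) = 17.1 × (1 − e^−1.21) = 12.0 K.

12.0 K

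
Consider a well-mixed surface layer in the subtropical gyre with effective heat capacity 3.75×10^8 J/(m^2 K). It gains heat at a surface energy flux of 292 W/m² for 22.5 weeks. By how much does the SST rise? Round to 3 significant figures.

Areal heat capacity C = 3.75×10^8 J/(m^2 K) (given).
Net heat input Q = F Δt = 292 × (22.5 weeks × 6.048×10^5 s/week) = 3.97×10^9 J/m².
ΔT = Q / C = 3.97×10^9 / 3.75×10^8 = 10.6 K.

10.6 K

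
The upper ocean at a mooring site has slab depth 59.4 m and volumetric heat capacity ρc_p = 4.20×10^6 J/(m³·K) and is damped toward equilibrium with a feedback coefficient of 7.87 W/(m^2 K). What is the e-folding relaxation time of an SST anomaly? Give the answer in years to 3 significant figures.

1.00 years

Areal heat capacity C = ρc_p × D = 4.20×10^6 × 59.4 = 2.49×10^8 J/(m^2 K).
Relaxation time τ = C / λ = 2.49×10^8 / 7.87 = 3.17×10^7 s.
In years: 3.17×10^7 s / (3.156×10^7 s/year) = 1.00 years.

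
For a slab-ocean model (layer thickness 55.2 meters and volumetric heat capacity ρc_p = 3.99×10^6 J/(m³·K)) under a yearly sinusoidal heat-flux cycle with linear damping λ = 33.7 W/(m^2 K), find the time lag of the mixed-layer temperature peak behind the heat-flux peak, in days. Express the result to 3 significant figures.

53.2 days

Areal heat capacity C = ρc_p × D = 3.99×10^6 × 55.2 = 2.20×10^8 J m⁻² K⁻¹.
ω = 2π / 3.15×10^7 s = 1.99×10^-7 s⁻¹.
Phase lag φ = arctan(Cω/λ) = arctan(43.9/33.7) = 0.916 rad.
Time lag = φ / ω = 0.916 / 1.99×10^-7 = 4.60×10^6 s = 53.2 days.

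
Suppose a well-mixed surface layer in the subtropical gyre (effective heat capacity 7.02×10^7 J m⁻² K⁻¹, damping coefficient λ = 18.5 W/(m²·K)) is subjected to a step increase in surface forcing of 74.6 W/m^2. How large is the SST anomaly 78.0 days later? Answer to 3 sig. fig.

3.35 K

Areal heat capacity C = 7.02×10^7 J m⁻² K⁻¹ (given).
τ = C / λ = 7.02×10^7 / 18.5 = 3.79×10^6 s.
Equilibrium anomaly ΔT_eq = F / λ = 74.6 / 18.5 = 4.03 K.
t = 78.0 days = 6.74×10^6 s, so t/τ = 1.78.
ΔT(t) = ΔT_eq (1 − e^(−t/τ)) = 4.03 × (1 − e^−1.78) = 3.35 K.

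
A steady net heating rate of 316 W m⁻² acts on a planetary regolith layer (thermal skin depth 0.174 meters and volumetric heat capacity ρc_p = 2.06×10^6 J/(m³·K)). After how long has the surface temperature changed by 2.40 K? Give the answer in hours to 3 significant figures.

Areal heat capacity C = ρc_p × D = 2.06×10^6 × 0.174 = 3.58×10^5 J/(m²·K).
Time required: Δt = C ΔT / F = 3.58×10^5 × 2.40 / 316 = 2720 s.
In hours: 2720 s / (3600 s/hour) = 0.756 hours.

0.756 hours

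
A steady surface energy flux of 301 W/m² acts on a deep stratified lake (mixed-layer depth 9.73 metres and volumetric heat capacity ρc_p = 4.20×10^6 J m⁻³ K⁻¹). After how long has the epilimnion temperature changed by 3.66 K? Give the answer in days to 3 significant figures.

5.75 days

Areal heat capacity C = ρc_p × D = 4.20×10^6 × 9.73 = 4.09×10^7 J m⁻² K⁻¹.
Time required: Δt = C ΔT / F = 4.09×10^7 × 3.66 / 301 = 4.97×10^5 s.
In days: 4.97×10^5 s / (86400 s/day) = 5.75 days.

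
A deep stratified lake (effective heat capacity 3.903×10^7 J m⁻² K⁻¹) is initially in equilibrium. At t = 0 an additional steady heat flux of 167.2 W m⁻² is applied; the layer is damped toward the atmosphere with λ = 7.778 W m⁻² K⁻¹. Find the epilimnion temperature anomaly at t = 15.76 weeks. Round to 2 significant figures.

18 K

Areal heat capacity C = 3.903×10^7 J m⁻² K⁻¹ (given).
τ = C / λ = 3.90×10^7 / 7.778 = 5.02×10^6 s.
Equilibrium anomaly ΔT_eq = F / λ = 167.2 / 7.778 = 21.5 K.
t = 15.76 weeks = 9.53×10^6 s, so t/τ = 1.90.
ΔT(t) = ΔT_eq (1 − e^(−t/τ)) = 21.5 × (1 − e^−1.90) = 18.3 K.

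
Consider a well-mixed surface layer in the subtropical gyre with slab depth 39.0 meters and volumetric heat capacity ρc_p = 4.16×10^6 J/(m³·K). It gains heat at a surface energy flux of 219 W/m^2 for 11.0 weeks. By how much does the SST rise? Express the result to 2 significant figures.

9.0 K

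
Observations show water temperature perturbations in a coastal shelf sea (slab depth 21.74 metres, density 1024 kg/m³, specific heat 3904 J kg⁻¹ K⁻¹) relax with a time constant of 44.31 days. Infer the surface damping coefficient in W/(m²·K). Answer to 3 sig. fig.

Areal heat capacity C = ρ c_p D = 1024 × 3904 × 21.74 = 8.69×10^7 J/(m^2 K).
τ = 44.31 days = 3.83×10^6 s.
λ = C / τ = 8.69×10^7 / 3.83×10^6 = 22.7 W/(m²·K).

22.7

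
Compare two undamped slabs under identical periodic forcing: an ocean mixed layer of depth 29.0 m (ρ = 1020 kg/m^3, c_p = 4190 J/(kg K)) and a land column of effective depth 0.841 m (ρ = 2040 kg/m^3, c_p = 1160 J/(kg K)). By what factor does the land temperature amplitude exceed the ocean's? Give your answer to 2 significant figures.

62

C_ocean = 1020 × 4190 × 29.0 = 1.24×10^8 J/(m²·K).
C_land = 2040 × 1160 × 0.841 = 1.99×10^6 J/(m²·K).
Undamped amplitude ∝ 1/C, so A_land/A_ocean = C_ocean/C_land = 62.3.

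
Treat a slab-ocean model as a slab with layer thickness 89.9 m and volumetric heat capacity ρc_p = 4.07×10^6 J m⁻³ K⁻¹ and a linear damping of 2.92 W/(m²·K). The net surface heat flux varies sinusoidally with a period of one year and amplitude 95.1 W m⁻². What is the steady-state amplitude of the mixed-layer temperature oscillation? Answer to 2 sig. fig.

Areal heat capacity C = ρc_p × D = 4.07×10^6 × 89.9 = 3.66×10^8 J/(m^2 K).
Angular frequency ω = 2π / T = 2π / 3.15×10^7 s = 1.99×10^-7 s⁻¹.
√((Cω)² + λ²) = √((72.9)² + 2.92²) = 73.0 W/(m²·K).
Amplitude A = F₀ / √((Cω)²+λ²) = 95.1 / 73.0 = 1.30 K.

1.3 K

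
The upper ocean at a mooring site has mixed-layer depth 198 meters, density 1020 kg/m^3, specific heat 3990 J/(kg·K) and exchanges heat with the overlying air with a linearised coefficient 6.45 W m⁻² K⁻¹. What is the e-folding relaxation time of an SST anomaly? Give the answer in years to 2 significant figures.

4.0 years

Areal heat capacity C = ρ c_p D = 1020 × 3990 × 198 = 8.06×10^8 J/(m²·K).
Relaxation time τ = C / λ = 8.06×10^8 / 6.45 = 1.25×10^8 s.
In years: 1.25×10^8 s / (3.156×10^7 s/year) = 3.96 years.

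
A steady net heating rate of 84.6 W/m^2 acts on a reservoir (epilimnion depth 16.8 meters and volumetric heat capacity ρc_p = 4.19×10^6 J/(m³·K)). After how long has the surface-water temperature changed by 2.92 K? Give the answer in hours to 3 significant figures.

Areal heat capacity C = ρc_p × D = 4.19×10^6 × 16.8 = 7.04×10^7 J m⁻² K⁻¹.
Time required: Δt = C ΔT / F = 7.04×10^7 × 2.92 / 84.6 = 2.43×10^6 s.
In hours: 2.43×10^6 s / (3600 s/hour) = 675 hours.

675 hours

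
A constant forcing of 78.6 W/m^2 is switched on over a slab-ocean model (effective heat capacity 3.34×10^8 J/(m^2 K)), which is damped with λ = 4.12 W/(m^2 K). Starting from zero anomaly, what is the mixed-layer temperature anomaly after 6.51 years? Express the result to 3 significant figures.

Areal heat capacity C = 3.34×10^8 J/(m^2 K) (given).
τ = C / λ = 3.34×10^8 / 4.12 = 8.11×10^7 s.
Equilibrium anomaly ΔT_eq = F / λ = 78.6 / 4.12 = 19.1 K.
t = 6.51 years = 2.05×10^8 s, so t/τ = 2.53.
ΔT(t) = ΔT_eq (1 − e^(−t/τ)) = 19.1 × (1 − e^−2.53) = 17.6 K.

17.6 K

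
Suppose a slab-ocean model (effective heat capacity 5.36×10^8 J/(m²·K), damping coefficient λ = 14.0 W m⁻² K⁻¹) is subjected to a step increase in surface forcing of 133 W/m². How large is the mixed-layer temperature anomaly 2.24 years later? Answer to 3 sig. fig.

Areal heat capacity C = 5.36×10^8 J/(m²·K) (given).
τ = C / λ = 5.36×10^8 / 14.0 = 3.83×10^7 s.
Equilibrium anomaly ΔT_eq = F / λ = 133 / 14.0 = 9.50 K.
t = 2.24 years = 7.07×10^7 s, so t/τ = 1.85.
ΔT(t) = ΔT_eq (1 − e^(−t/τ)) = 9.50 × (1 − e^−1.85) = 8.00 K.

8.00 K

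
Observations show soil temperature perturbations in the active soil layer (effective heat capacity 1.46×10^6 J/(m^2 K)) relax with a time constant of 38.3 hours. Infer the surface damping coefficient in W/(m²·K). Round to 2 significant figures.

11

Areal heat capacity C = 1.46×10^6 J/(m^2 K) (given).
τ = 38.3 hours = 1.38×10^5 s.
λ = C / τ = 1.46×10^6 / 1.38×10^5 = 10.6 W/(m²·K).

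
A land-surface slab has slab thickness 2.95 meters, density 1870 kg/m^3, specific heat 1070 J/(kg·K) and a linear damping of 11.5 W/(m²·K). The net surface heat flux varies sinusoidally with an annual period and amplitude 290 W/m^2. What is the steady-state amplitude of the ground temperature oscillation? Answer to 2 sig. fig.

Areal heat capacity C = ρ c_p D = 1870 × 1070 × 2.95 = 5.90×10^6 J/(m²·K).
Angular frequency ω = 2π / T = 2π / 3.15×10^7 s = 1.99×10^-7 s⁻¹.
√((Cω)² + λ²) = √((1.18)² + 11.5²) = 11.6 W/(m²·K).
Amplitude A = F₀ / √((Cω)²+λ²) = 290 / 11.6 = 25.1 K.

25 K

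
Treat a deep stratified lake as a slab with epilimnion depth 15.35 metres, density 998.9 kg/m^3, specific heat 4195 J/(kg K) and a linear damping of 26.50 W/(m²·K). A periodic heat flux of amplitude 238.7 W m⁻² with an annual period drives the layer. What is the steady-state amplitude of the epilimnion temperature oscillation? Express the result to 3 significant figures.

Areal heat capacity C = ρ c_p D = 998.9 × 4195 × 15.35 = 6.43×10^7 J m⁻² K⁻¹.
Angular frequency ω = 2π / T = 2π / 3.15×10^7 s = 1.99×10^-7 s⁻¹.
√((Cω)² + λ²) = √((12.8)² + 26.50²) = 29.4 W/(m²·K).
Amplitude A = F₀ / √((Cω)²+λ²) = 238.7 / 29.4 = 8.11 K.

8.11 K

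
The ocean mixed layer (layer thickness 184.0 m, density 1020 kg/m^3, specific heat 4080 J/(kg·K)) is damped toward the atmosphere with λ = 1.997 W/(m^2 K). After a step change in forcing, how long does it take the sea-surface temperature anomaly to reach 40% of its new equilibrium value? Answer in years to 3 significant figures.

6.21 years

Areal heat capacity C = ρ c_p D = 1020 × 4080 × 184.0 = 7.66×10^8 J/(m²·K).
τ = C / λ = 7.66×10^8 / 1.997 = 3.83×10^8 s.
Fraction reached: 1 − e^(−t/τ) = 0.40 ⇒ t = −τ ln(1 − 0.40) = τ × 0.511.
t = 1.96×10^8 s = 6.21 years.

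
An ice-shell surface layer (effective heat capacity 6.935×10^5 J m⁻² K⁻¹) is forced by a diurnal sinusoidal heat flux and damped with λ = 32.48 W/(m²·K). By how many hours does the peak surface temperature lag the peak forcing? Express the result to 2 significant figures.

Areal heat capacity C = 6.935×10^5 J m⁻² K⁻¹ (given).
ω = 2π / 86400 s = 7.27×10^-5 s⁻¹.
Phase lag φ = arctan(Cω/λ) = arctan(50.4/32.48) = 0.999 rad.
Time lag = φ / ω = 0.999 / 7.27×10^-5 = 13700 s = 3.81 hours.

3.8 hours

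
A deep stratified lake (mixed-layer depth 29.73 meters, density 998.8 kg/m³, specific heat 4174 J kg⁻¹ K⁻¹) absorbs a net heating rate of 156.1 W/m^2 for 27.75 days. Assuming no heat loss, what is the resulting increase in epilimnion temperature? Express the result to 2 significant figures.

3.0 K

Areal heat capacity C = ρ c_p D = 998.8 × 4174 × 29.73 = 1.24×10^8 J m⁻² K⁻¹.
Net heat input Q = F Δt = 156.1 × (27.75 days × 86400 s/day) = 3.74×10^8 J/m².
ΔT = Q / C = 3.74×10^8 / 1.24×10^8 = 3.02 K.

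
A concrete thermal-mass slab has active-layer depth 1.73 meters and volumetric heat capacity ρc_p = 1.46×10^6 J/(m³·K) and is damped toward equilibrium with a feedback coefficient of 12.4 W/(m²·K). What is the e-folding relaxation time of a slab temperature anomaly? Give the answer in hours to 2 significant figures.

Areal heat capacity C = ρc_p × D = 1.46×10^6 × 1.73 = 2.53×10^6 J/(m^2 K).
Relaxation time τ = C / λ = 2.53×10^6 / 12.4 = 2.04×10^5 s.
In hours: 2.04×10^5 s / (3600 s/hour) = 56.6 hours.

57 hours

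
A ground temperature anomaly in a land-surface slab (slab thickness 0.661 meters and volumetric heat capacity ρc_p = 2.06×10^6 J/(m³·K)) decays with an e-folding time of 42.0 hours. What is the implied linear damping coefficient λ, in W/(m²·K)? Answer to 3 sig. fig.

9.01

Areal heat capacity C = ρc_p × D = 2.06×10^6 × 0.661 = 1.36×10^6 J/(m^2 K).
τ = 42.0 hours = 1.51×10^5 s.
λ = C / τ = 1.36×10^6 / 1.51×10^5 = 9.01 W/(m²·K).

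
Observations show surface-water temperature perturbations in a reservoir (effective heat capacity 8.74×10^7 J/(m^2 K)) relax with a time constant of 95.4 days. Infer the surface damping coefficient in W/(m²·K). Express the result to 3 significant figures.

10.6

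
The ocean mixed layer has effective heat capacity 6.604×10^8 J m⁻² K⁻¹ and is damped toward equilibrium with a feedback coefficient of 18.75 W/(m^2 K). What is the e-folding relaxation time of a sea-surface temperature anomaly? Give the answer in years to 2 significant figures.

Areal heat capacity C = 6.604×10^8 J m⁻² K⁻¹ (given).
Relaxation time τ = C / λ = 6.60×10^8 / 18.75 = 3.52×10^7 s.
In years: 3.52×10^7 s / (3.156×10^7 s/year) = 1.12 years.

1.1 years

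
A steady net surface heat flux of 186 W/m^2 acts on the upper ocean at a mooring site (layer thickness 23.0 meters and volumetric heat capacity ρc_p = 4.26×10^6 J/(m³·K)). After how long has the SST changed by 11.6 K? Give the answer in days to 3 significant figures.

70.7 days

Areal heat capacity C = ρc_p × D = 4.26×10^6 × 23.0 = 9.80×10^7 J/(m^2 K).
Time required: Δt = C ΔT / F = 9.80×10^7 × 11.6 / 186 = 6.11×10^6 s.
In days: 6.11×10^6 s / (86400 s/day) = 70.7 days.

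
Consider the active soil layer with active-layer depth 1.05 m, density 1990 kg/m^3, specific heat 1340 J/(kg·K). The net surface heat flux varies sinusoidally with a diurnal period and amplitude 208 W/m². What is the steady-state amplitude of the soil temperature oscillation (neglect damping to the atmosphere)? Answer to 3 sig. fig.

Areal heat capacity C = ρ c_p D = 1990 × 1340 × 1.05 = 2.80×10^6 J/(m²·K).
Angular frequency ω = 2π / T = 2π / 86400 s = 7.27×10^-5 s⁻¹.
Cω = 2.80×10^6 × 7.27×10^-5 = 204 W/(m²·K).
Amplitude A = F₀ / (Cω) = 208 / 204 = 1.02 K.

1.02 K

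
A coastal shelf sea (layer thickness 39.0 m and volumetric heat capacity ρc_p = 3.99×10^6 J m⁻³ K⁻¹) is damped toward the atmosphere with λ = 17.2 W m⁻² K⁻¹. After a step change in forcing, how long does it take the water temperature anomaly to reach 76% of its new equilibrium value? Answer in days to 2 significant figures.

150 days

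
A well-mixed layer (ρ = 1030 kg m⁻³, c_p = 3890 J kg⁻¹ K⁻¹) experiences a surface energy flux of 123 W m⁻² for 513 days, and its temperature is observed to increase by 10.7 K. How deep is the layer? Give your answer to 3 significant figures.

127 m

Heat input Q = F Δt = 123 × 4.43×10^7 s = 5.45×10^9 J/m².
Required areal heat capacity C = Q / ΔT = 5.10×10^8 J/(m²·K).
Depth D = C / (ρ c_p) = 5.10×10^8 / (1030 × 3890) = 127 m.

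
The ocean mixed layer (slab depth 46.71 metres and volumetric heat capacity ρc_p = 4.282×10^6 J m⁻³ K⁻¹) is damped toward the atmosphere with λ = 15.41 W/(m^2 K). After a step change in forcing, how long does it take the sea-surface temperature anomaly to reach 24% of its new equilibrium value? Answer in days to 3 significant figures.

Areal heat capacity C = ρc_p × D = 4.282×10^6 × 46.71 = 2.00×10^8 J/(m²·K).
τ = C / λ = 2.00×10^8 / 15.41 = 1.30×10^7 s.
Fraction reached: 1 − e^(−t/τ) = 0.24 ⇒ t = −τ ln(1 − 0.24) = τ × 0.274.
t = 3.56×10^6 s = 41.2 days.

41.2 days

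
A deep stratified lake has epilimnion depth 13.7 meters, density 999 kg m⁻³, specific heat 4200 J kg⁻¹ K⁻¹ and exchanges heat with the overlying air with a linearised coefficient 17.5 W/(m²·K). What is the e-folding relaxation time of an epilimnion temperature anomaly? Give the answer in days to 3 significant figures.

Areal heat capacity C = ρ c_p D = 999 × 4200 × 13.7 = 5.75×10^7 J/(m^2 K).
Relaxation time τ = C / λ = 5.75×10^7 / 17.5 = 3.28×10^6 s.
In days: 3.28×10^6 s / (86400 s/day) = 38.0 days.

38.0 days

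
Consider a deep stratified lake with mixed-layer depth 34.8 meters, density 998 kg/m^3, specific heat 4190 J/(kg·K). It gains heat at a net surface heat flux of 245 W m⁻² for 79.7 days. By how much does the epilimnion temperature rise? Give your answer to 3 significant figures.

Areal heat capacity C = ρ c_p D = 998 × 4190 × 34.8 = 1.46×10^8 J/(m^2 K).
Net heat input Q = F Δt = 245 × (79.7 days × 86400 s/day) = 1.69×10^9 J/m².
ΔT = Q / C = 1.69×10^9 / 1.46×10^8 = 11.6 K.

11.6 K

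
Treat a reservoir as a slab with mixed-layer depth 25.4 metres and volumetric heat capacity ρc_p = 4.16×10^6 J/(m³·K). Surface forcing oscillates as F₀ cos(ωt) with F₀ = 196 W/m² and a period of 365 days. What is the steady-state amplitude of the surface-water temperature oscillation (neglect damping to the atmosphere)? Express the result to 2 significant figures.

Areal heat capacity C = ρc_p × D = 4.16×10^6 × 25.4 = 1.06×10^8 J/(m²·K).
Angular frequency ω = 2π / T = 2π / 3.15×10^7 s = 1.99×10^-7 s⁻¹.
Cω = 1.06×10^8 × 1.99×10^-7 = 21.1 W/(m²·K).
Amplitude A = F₀ / (Cω) = 196 / 21.1 = 9.31 K.

9.3 K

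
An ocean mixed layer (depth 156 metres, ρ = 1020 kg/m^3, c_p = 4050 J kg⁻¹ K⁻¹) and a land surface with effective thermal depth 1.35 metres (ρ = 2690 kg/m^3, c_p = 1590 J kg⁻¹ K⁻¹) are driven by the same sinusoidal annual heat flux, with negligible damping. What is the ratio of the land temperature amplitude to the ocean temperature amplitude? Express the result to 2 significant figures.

C_ocean = 1020 × 4050 × 156 = 6.44×10^8 J/(m²·K).
C_land = 2690 × 1590 × 1.35 = 5.77×10^6 J/(m²·K).
Undamped amplitude ∝ 1/C, so A_land/A_ocean = C_ocean/C_land = 112.

110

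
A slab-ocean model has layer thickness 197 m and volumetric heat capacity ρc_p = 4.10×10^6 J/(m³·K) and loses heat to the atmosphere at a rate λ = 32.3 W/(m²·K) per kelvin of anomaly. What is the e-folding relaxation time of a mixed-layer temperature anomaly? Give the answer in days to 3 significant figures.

Areal heat capacity C = ρc_p × D = 4.10×10^6 × 197 = 8.08×10^8 J/(m²·K).
Relaxation time τ = C / λ = 8.08×10^8 / 32.3 = 2.50×10^7 s.
In days: 2.50×10^7 s / (86400 s/day) = 289 days.

289 days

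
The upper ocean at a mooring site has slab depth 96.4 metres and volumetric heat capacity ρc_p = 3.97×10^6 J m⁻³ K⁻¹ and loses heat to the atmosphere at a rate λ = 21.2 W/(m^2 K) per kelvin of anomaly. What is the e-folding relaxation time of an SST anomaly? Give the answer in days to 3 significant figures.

Areal heat capacity C = ρc_p × D = 3.97×10^6 × 96.4 = 3.83×10^8 J/(m²·K).
Relaxation time τ = C / λ = 3.83×10^8 / 21.2 = 1.81×10^7 s.
In days: 1.81×10^7 s / (86400 s/day) = 209 days.

209 days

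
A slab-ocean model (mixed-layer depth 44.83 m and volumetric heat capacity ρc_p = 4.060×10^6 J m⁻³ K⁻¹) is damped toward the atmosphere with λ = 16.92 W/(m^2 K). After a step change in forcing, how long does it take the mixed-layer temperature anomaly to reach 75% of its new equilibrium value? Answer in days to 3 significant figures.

173 days

Areal heat capacity C = ρc_p × D = 4.060×10^6 × 44.83 = 1.82×10^8 J/(m²·K).
τ = C / λ = 1.82×10^8 / 16.92 = 1.08×10^7 s.
Fraction reached: 1 − e^(−t/τ) = 0.75 ⇒ t = −τ ln(1 − 0.75) = τ × 1.39.
t = 1.49×10^7 s = 173 days.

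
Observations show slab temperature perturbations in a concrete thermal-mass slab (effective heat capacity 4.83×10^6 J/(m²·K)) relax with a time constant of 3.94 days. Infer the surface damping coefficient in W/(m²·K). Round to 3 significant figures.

14.2

Areal heat capacity C = 4.83×10^6 J/(m²·K) (given).
τ = 3.94 days = 3.40×10^5 s.
λ = C / τ = 4.83×10^6 / 3.40×10^5 = 14.2 W/(m²·K).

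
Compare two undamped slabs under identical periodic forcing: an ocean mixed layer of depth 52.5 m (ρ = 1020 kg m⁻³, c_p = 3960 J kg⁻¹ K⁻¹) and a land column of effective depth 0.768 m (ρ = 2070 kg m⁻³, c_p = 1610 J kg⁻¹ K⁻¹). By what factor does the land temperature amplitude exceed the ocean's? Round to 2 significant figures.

83

C_ocean = 1020 × 3960 × 52.5 = 2.12×10^8 J/(m²·K).
C_land = 2070 × 1610 × 0.768 = 2.56×10^6 J/(m²·K).
Undamped amplitude ∝ 1/C, so A_land/A_ocean = C_ocean/C_land = 82.9.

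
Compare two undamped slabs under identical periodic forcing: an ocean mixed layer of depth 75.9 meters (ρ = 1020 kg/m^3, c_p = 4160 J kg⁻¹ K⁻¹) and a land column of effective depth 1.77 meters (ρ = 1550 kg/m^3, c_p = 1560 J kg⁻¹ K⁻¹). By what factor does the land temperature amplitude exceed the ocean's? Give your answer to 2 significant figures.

C_ocean = 1020 × 4160 × 75.9 = 3.22×10^8 J/(m²·K).
C_land = 1550 × 1560 × 1.77 = 4.28×10^6 J/(m²·K).
Undamped amplitude ∝ 1/C, so A_land/A_ocean = C_ocean/C_land = 75.2.

75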